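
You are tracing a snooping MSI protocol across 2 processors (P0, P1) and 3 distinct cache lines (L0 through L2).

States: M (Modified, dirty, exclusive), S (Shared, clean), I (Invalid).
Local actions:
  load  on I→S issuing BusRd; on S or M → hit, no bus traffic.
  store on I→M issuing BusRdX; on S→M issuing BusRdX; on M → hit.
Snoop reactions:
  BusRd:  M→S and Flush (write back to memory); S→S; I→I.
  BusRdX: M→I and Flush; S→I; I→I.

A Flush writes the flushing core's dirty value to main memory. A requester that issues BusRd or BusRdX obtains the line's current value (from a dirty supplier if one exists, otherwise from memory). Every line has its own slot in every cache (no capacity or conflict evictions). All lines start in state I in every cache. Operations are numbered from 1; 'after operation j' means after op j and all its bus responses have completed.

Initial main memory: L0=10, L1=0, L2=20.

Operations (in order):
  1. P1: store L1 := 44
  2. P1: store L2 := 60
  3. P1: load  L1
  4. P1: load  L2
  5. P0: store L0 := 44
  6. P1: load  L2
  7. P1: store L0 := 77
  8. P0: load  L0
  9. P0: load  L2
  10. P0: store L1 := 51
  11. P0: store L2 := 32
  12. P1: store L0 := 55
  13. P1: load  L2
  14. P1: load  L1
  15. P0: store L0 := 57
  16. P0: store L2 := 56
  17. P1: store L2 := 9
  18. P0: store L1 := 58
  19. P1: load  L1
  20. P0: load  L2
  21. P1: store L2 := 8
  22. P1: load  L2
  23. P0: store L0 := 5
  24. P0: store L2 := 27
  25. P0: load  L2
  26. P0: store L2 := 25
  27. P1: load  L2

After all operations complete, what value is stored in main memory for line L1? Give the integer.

step 1: P1: store L1 := 44  ⟶  IM  (L1)  txn=BusRdX  M[L1]=0
step 2: P1: store L2 := 60  ⟶  IM  (L2)  txn=BusRdX  M[L2]=20
step 3: P1: load  L1  ⟶  IM  (L1)  txn=∅  M[L1]=0
step 4: P1: load  L2  ⟶  IM  (L2)  txn=∅  M[L2]=20
step 5: P0: store L0 := 44  ⟶  MI  (L0)  txn=BusRdX  M[L0]=10
step 6: P1: load  L2  ⟶  IM  (L2)  txn=∅  M[L2]=20
step 7: P1: store L0 := 77  ⟶  IM  (L0)  txn=BusRdX+Flush  M[L0]=44
step 8: P0: load  L0  ⟶  SS  (L0)  txn=BusRd+Flush  M[L0]=77
step 9: P0: load  L2  ⟶  SS  (L2)  txn=BusRd+Flush  M[L2]=60
step 10: P0: store L1 := 51  ⟶  MI  (L1)  txn=BusRdX+Flush  M[L1]=44
step 11: P0: store L2 := 32  ⟶  MI  (L2)  txn=BusRdX  M[L2]=60
step 12: P1: store L0 := 55  ⟶  IM  (L0)  txn=BusRdX  M[L0]=77
step 13: P1: load  L2  ⟶  SS  (L2)  txn=BusRd+Flush  M[L2]=32
step 14: P1: load  L1  ⟶  SS  (L1)  txn=BusRd+Flush  M[L1]=51
step 15: P0: store L0 := 57  ⟶  MI  (L0)  txn=BusRdX+Flush  M[L0]=55
step 16: P0: store L2 := 56  ⟶  MI  (L2)  txn=BusRdX  M[L2]=32
step 17: P1: store L2 := 9  ⟶  IM  (L2)  txn=BusRdX+Flush  M[L2]=56
step 18: P0: store L1 := 58  ⟶  MI  (L1)  txn=BusRdX  M[L1]=51
step 19: P1: load  L1  ⟶  SS  (L1)  txn=BusRd+Flush  M[L1]=58
step 20: P0: load  L2  ⟶  SS  (L2)  txn=BusRd+Flush  M[L2]=9
step 21: P1: store L2 := 8  ⟶  IM  (L2)  txn=BusRdX  M[L2]=9
step 22: P1: load  L2  ⟶  IM  (L2)  txn=∅  M[L2]=9
step 23: P0: store L0 := 5  ⟶  MI  (L0)  txn=∅  M[L0]=55
step 24: P0: store L2 := 27  ⟶  MI  (L2)  txn=BusRdX+Flush  M[L2]=8
step 25: P0: load  L2  ⟶  MI  (L2)  txn=∅  M[L2]=8
step 26: P0: store L2 := 25  ⟶  MI  (L2)  txn=∅  M[L2]=8
step 27: P1: load  L2  ⟶  SS  (L2)  txn=BusRd+Flush  M[L2]=25

memory[L1] = 58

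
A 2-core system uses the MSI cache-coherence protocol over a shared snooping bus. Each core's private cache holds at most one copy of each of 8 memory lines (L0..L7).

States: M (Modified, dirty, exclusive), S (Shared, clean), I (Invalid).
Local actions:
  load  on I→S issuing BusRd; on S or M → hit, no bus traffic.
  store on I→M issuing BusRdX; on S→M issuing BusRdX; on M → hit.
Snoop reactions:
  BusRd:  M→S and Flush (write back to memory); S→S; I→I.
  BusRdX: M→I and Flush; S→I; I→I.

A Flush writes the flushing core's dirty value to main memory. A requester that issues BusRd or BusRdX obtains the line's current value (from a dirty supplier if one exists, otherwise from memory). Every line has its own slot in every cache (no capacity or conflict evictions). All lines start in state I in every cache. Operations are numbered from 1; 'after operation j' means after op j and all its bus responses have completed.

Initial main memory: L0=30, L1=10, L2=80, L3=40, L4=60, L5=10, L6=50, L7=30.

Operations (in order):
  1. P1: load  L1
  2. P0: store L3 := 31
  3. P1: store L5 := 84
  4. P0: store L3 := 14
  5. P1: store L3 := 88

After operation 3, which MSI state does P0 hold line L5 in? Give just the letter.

1. P1: load  L1  bus=[BusRd]  L1: P0=I P1=S  mem[L1]=10
2. P0: store L3 := 31  bus=[BusRdX]  L3: P0=M P1=I  mem[L3]=40
3. P1: store L5 := 84  bus=[BusRdX]  L5: P0=I P1=M  mem[L5]=10
4. P0: store L3 := 14  bus=[-]  L3: P0=M P1=I  mem[L3]=40
5. P1: store L3 := 88  bus=[BusRdX,Flush]  L3: P0=I P1=M  mem[L3]=14

state = I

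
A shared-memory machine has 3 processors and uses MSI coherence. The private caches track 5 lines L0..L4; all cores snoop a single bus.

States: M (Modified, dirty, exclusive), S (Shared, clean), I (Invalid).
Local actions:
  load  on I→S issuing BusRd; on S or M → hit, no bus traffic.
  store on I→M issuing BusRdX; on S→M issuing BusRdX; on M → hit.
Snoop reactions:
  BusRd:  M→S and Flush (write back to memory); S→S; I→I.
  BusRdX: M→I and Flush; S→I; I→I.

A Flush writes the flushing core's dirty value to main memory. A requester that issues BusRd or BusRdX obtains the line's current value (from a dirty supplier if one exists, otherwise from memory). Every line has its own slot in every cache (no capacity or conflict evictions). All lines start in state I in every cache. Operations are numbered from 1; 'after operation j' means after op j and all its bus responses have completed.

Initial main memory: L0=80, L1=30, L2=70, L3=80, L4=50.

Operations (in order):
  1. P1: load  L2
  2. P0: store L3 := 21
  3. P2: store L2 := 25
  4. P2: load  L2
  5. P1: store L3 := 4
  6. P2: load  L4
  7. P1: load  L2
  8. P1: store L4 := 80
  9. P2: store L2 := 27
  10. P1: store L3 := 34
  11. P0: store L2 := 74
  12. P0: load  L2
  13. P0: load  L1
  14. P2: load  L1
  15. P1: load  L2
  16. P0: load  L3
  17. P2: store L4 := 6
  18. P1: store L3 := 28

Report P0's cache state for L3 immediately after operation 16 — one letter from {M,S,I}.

state = S

  op1 P1: load  L2 → I/S/I on L2; bus BusRd; mem=70
  op2 P0: store L3 := 21 → M/I/I on L3; bus BusRdX; mem=80
  op3 P2: store L2 := 25 → I/I/M on L2; bus BusRdX; mem=70
  op4 P2: load  L2 → I/I/M on L2; bus (none); mem=70
  op5 P1: store L3 := 4 → I/M/I on L3; bus BusRdX Flush; mem=21
  op6 P2: load  L4 → I/I/S on L4; bus BusRd; mem=50
  op7 P1: load  L2 → I/S/S on L2; bus BusRd Flush; mem=25
  op8 P1: store L4 := 80 → I/M/I on L4; bus BusRdX; mem=50
  op9 P2: store L2 := 27 → I/I/M on L2; bus BusRdX; mem=25
  op10 P1: store L3 := 34 → I/M/I on L3; bus (none); mem=21
  op11 P0: store L2 := 74 → M/I/I on L2; bus BusRdX Flush; mem=27
  op12 P0: load  L2 → M/I/I on L2; bus (none); mem=27
  op13 P0: load  L1 → S/I/I on L1; bus BusRd; mem=30
  op14 P2: load  L1 → S/I/S on L1; bus BusRd; mem=30
  op15 P1: load  L2 → S/S/I on L2; bus BusRd Flush; mem=74
  op16 P0: load  L3 → S/S/I on L3; bus BusRd Flush; mem=34
  op17 P2: store L4 := 6 → I/I/M on L4; bus BusRdX Flush; mem=80
  op18 P1: store L3 := 28 → I/M/I on L3; bus BusRdX; mem=34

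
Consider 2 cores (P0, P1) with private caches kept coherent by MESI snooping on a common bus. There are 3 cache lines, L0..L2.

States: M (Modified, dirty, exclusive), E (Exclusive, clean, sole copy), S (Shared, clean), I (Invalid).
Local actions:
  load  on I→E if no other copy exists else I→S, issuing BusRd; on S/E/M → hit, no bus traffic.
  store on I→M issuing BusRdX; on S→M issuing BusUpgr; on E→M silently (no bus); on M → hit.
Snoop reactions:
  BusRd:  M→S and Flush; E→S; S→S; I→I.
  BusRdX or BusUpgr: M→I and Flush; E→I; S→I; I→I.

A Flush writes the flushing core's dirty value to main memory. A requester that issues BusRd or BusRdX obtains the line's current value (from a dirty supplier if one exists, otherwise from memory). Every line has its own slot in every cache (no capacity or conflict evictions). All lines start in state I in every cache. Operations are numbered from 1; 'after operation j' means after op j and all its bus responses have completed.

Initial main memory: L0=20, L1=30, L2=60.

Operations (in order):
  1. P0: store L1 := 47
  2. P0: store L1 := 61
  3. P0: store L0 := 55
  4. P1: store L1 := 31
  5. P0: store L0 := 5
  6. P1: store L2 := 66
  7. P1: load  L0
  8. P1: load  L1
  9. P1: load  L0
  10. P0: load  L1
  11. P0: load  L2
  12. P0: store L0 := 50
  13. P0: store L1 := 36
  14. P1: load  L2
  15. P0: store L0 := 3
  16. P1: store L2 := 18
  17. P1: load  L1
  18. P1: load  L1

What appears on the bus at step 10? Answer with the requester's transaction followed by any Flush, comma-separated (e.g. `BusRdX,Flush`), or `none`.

bus = BusRd,Flush

[1] P0: store L1 := 47 | P0:M(47), P1:I | bus: BusRdX
[2] P0: store L1 := 61 | P0:M(61), P1:I | bus: none
[3] P0: store L0 := 55 | P0:M(55), P1:I | bus: BusRdX
[4] P1: store L1 := 31 | P0:I, P1:M(31) | bus: BusRdX,Flush
[5] P0: store L0 := 5 | P0:M(5), P1:I | bus: none
[6] P1: store L2 := 66 | P0:I, P1:M(66) | bus: BusRdX
[7] P1: load  L0 | P0:S(5), P1:S(5) | bus: BusRd,Flush
[8] P1: load  L1 | P0:I, P1:M(31) | bus: none
[9] P1: load  L0 | P0:S(5), P1:S(5) | bus: none
[10] P0: load  L1 | P0:S(31), P1:S(31) | bus: BusRd,Flush
[11] P0: load  L2 | P0:S(66), P1:S(66) | bus: BusRd,Flush
[12] P0: store L0 := 50 | P0:M(50), P1:I | bus: BusUpgr
[13] P0: store L1 := 36 | P0:M(36), P1:I | bus: BusUpgr
[14] P1: load  L2 | P0:S(66), P1:S(66) | bus: none
[15] P0: store L0 := 3 | P0:M(3), P1:I | bus: none
[16] P1: store L2 := 18 | P0:I, P1:M(18) | bus: BusUpgr
[17] P1: load  L1 | P0:S(36), P1:S(36) | bus: BusRd,Flush
[18] P1: load  L1 | P0:S(36), P1:S(36) | bus: none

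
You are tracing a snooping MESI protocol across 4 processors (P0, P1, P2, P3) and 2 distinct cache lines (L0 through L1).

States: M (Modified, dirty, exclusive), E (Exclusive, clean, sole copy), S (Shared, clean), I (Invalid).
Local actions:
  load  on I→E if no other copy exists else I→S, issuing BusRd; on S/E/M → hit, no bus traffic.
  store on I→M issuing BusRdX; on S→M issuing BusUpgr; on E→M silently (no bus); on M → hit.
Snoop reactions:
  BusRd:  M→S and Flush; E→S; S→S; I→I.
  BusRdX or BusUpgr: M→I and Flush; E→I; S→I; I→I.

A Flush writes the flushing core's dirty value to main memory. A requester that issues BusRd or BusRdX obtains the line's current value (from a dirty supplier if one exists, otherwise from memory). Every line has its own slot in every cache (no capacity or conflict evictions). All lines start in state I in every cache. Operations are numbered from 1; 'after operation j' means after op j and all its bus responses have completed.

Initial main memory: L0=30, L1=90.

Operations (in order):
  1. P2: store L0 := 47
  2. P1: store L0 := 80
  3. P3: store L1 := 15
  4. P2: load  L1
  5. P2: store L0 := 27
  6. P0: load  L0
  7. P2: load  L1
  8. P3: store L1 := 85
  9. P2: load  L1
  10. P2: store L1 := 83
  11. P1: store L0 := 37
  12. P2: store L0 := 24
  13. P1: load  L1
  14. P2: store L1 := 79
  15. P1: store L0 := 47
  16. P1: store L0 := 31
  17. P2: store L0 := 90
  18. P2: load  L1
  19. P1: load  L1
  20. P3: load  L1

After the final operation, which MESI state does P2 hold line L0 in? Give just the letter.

state = M

step 1: P2: store L0 := 47  ⟶  IIMI  (L0)  txn=BusRdX  M[L0]=30
step 2: P1: store L0 := 80  ⟶  IMII  (L0)  txn=BusRdX+Flush  M[L0]=47
step 3: P3: store L1 := 15  ⟶  IIIM  (L1)  txn=BusRdX  M[L1]=90
step 4: P2: load  L1  ⟶  IISS  (L1)  txn=BusRd+Flush  M[L1]=15
step 5: P2: store L0 := 27  ⟶  IIMI  (L0)  txn=BusRdX+Flush  M[L0]=80
step 6: P0: load  L0  ⟶  SISI  (L0)  txn=BusRd+Flush  M[L0]=27
step 7: P2: load  L1  ⟶  IISS  (L1)  txn=∅  M[L1]=15
step 8: P3: store L1 := 85  ⟶  IIIM  (L1)  txn=BusUpgr  M[L1]=15
step 9: P2: load  L1  ⟶  IISS  (L1)  txn=BusRd+Flush  M[L1]=85
step 10: P2: store L1 := 83  ⟶  IIMI  (L1)  txn=BusUpgr  M[L1]=85
step 11: P1: store L0 := 37  ⟶  IMII  (L0)  txn=BusRdX  M[L0]=27
step 12: P2: store L0 := 24  ⟶  IIMI  (L0)  txn=BusRdX+Flush  M[L0]=37
step 13: P1: load  L1  ⟶  ISSI  (L1)  txn=BusRd+Flush  M[L1]=83
step 14: P2: store L1 := 79  ⟶  IIMI  (L1)  txn=BusUpgr  M[L1]=83
step 15: P1: store L0 := 47  ⟶  IMII  (L0)  txn=BusRdX+Flush  M[L0]=24
step 16: P1: store L0 := 31  ⟶  IMII  (L0)  txn=∅  M[L0]=24
step 17: P2: store L0 := 90  ⟶  IIMI  (L0)  txn=BusRdX+Flush  M[L0]=31
step 18: P2: load  L1  ⟶  IIMI  (L1)  txn=∅  M[L1]=83
step 19: P1: load  L1  ⟶  ISSI  (L1)  txn=BusRd+Flush  M[L1]=79
step 20: P3: load  L1  ⟶  ISSS  (L1)  txn=BusRd  M[L1]=79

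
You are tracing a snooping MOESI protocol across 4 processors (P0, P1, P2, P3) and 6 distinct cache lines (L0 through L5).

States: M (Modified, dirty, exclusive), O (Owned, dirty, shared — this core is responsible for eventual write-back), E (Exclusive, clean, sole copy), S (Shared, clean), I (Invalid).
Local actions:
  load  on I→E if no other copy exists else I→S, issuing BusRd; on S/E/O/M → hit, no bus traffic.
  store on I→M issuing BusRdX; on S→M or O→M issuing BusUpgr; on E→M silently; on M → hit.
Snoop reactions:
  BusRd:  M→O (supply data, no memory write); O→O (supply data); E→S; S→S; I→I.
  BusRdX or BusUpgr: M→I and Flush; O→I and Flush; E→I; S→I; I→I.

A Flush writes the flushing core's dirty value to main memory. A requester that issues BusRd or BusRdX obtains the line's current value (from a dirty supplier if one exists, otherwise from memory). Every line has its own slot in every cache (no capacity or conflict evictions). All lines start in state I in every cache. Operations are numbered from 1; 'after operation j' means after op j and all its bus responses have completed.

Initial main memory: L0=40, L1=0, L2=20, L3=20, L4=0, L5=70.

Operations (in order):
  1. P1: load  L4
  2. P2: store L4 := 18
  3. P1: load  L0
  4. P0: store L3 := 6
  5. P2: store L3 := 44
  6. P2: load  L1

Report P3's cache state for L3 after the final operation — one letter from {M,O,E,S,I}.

step 1: P1: load  L4  ⟶  IEII  (L4)  txn=BusRd  M[L4]=0
step 2: P2: store L4 := 18  ⟶  IIMI  (L4)  txn=BusRdX  M[L4]=0
step 3: P1: load  L0  ⟶  IEII  (L0)  txn=BusRd  M[L0]=40
step 4: P0: store L3 := 6  ⟶  MIII  (L3)  txn=BusRdX  M[L3]=20
step 5: P2: store L3 := 44  ⟶  IIMI  (L3)  txn=BusRdX+Flush  M[L3]=6
step 6: P2: load  L1  ⟶  IIEI  (L1)  txn=BusRd  M[L1]=0

state = I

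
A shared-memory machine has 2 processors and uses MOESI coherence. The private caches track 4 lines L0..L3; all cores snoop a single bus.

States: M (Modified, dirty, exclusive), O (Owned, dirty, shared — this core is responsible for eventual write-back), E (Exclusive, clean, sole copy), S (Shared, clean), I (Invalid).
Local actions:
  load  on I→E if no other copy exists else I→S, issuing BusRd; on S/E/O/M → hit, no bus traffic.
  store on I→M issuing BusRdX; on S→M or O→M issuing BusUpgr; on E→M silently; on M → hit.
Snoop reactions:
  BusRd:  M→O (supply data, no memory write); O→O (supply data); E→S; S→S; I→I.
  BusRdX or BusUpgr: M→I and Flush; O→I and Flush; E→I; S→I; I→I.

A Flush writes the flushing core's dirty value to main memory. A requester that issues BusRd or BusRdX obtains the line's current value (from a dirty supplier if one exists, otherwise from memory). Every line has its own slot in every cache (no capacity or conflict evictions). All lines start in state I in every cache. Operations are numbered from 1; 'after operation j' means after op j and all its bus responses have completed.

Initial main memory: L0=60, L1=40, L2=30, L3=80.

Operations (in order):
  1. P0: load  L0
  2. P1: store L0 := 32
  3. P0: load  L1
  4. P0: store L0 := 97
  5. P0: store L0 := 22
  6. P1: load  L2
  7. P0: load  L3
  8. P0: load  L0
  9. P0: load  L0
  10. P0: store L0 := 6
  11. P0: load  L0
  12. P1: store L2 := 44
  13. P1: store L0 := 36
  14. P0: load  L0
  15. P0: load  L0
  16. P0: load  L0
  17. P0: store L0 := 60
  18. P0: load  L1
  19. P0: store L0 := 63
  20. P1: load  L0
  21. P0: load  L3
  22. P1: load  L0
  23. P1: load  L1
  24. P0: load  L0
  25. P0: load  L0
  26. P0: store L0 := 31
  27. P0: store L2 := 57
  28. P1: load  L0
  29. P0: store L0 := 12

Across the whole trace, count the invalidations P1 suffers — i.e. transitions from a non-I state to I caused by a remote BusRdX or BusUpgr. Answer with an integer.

invalidations = 5

[1] P0: load  L0 | P0:E(60), P1:I | bus: BusRd
[2] P1: store L0 := 32 | P0:I, P1:M(32) | bus: BusRdX
[3] P0: load  L1 | P0:E(40), P1:I | bus: BusRd
[4] P0: store L0 := 97 | P0:M(97), P1:I | bus: BusRdX,Flush
[5] P0: store L0 := 22 | P0:M(22), P1:I | bus: none
[6] P1: load  L2 | P0:I, P1:E(30) | bus: BusRd
[7] P0: load  L3 | P0:E(80), P1:I | bus: BusRd
[8] P0: load  L0 | P0:M(22), P1:I | bus: none
[9] P0: load  L0 | P0:M(22), P1:I | bus: none
[10] P0: store L0 := 6 | P0:M(6), P1:I | bus: none
[11] P0: load  L0 | P0:M(6), P1:I | bus: none
[12] P1: store L2 := 44 | P0:I, P1:M(44) | bus: none
[13] P1: store L0 := 36 | P0:I, P1:M(36) | bus: BusRdX,Flush
[14] P0: load  L0 | P0:S(36), P1:O(36) | bus: BusRd
[15] P0: load  L0 | P0:S(36), P1:O(36) | bus: none
[16] P0: load  L0 | P0:S(36), P1:O(36) | bus: none
[17] P0: store L0 := 60 | P0:M(60), P1:I | bus: BusUpgr,Flush
[18] P0: load  L1 | P0:E(40), P1:I | bus: none
[19] P0: store L0 := 63 | P0:M(63), P1:I | bus: none
[20] P1: load  L0 | P0:O(63), P1:S(63) | bus: BusRd
[21] P0: load  L3 | P0:E(80), P1:I | bus: none
[22] P1: load  L0 | P0:O(63), P1:S(63) | bus: none
[23] P1: load  L1 | P0:S(40), P1:S(40) | bus: BusRd
[24] P0: load  L0 | P0:O(63), P1:S(63) | bus: none
[25] P0: load  L0 | P0:O(63), P1:S(63) | bus: none
[26] P0: store L0 := 31 | P0:M(31), P1:I | bus: BusUpgr
[27] P0: store L2 := 57 | P0:M(57), P1:I | bus: BusRdX,Flush
[28] P1: load  L0 | P0:O(31), P1:S(31) | bus: BusRd
[29] P0: store L0 := 12 | P0:M(12), P1:I | bus: BusUpgr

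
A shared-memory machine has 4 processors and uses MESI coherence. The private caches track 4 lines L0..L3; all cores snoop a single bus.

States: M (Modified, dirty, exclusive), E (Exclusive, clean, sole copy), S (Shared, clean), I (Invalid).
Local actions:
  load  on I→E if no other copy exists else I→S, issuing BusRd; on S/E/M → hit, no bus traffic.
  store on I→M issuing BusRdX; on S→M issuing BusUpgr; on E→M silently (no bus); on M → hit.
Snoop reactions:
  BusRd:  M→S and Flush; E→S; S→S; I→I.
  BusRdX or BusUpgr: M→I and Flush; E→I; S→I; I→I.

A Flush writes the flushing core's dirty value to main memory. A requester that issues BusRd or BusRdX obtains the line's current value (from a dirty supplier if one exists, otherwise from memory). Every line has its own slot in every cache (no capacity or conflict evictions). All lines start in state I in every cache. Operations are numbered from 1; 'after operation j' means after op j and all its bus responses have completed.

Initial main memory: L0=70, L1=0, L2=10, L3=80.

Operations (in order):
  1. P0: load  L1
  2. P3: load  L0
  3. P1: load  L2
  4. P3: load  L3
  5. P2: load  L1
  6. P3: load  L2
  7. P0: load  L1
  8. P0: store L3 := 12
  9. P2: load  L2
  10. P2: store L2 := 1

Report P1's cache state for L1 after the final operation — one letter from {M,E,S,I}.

state = I

[1] P0: load  L1 | P0:E(0), P1:I, P2:I, P3:I | bus: BusRd
[2] P3: load  L0 | P0:I, P1:I, P2:I, P3:E(70) | bus: BusRd
[3] P1: load  L2 | P0:I, P1:E(10), P2:I, P3:I | bus: BusRd
[4] P3: load  L3 | P0:I, P1:I, P2:I, P3:E(80) | bus: BusRd
[5] P2: load  L1 | P0:S(0), P1:I, P2:S(0), P3:I | bus: BusRd
[6] P3: load  L2 | P0:I, P1:S(10), P2:I, P3:S(10) | bus: BusRd
[7] P0: load  L1 | P0:S(0), P1:I, P2:S(0), P3:I | bus: none
[8] P0: store L3 := 12 | P0:M(12), P1:I, P2:I, P3:I | bus: BusRdX
[9] P2: load  L2 | P0:I, P1:S(10), P2:S(10), P3:S(10) | bus: BusRd
[10] P2: store L2 := 1 | P0:I, P1:I, P2:M(1), P3:I | bus: BusUpgr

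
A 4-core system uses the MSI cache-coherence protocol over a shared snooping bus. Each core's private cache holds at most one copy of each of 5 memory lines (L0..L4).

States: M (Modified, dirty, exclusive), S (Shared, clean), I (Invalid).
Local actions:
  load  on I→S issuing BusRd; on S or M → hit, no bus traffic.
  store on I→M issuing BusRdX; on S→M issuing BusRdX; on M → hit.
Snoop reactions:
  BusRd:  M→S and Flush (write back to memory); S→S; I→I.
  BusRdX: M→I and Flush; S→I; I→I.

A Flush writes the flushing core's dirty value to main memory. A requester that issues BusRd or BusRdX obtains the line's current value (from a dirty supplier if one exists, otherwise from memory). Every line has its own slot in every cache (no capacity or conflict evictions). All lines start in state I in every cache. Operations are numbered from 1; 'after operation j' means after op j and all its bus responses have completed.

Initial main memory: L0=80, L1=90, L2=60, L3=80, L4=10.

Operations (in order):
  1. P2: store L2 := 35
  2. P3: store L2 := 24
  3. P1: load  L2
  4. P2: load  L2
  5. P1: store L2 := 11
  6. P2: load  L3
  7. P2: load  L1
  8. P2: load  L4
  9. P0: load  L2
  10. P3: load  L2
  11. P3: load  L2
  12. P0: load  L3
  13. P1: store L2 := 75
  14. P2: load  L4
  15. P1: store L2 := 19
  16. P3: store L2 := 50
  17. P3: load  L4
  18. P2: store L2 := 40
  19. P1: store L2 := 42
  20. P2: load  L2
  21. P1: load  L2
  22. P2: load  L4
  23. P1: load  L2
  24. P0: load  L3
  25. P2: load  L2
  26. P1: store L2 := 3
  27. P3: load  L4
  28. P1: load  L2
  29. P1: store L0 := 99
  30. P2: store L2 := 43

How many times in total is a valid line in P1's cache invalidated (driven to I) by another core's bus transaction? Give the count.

1. P2: store L2 := 35  bus=[BusRdX]  L2: P0=I P1=I P2=M P3=I  mem[L2]=60
2. P3: store L2 := 24  bus=[BusRdX,Flush]  L2: P0=I P1=I P2=I P3=M  mem[L2]=35
3. P1: load  L2  bus=[BusRd,Flush]  L2: P0=I P1=S P2=I P3=S  mem[L2]=24
4. P2: load  L2  bus=[BusRd]  L2: P0=I P1=S P2=S P3=S  mem[L2]=24
5. P1: store L2 := 11  bus=[BusRdX]  L2: P0=I P1=M P2=I P3=I  mem[L2]=24
6. P2: load  L3  bus=[BusRd]  L3: P0=I P1=I P2=S P3=I  mem[L3]=80
7. P2: load  L1  bus=[BusRd]  L1: P0=I P1=I P2=S P3=I  mem[L1]=90
8. P2: load  L4  bus=[BusRd]  L4: P0=I P1=I P2=S P3=I  mem[L4]=10
9. P0: load  L2  bus=[BusRd,Flush]  L2: P0=S P1=S P2=I P3=I  mem[L2]=11
10. P3: load  L2  bus=[BusRd]  L2: P0=S P1=S P2=I P3=S  mem[L2]=11
11. P3: load  L2  bus=[-]  L2: P0=S P1=S P2=I P3=S  mem[L2]=11
12. P0: load  L3  bus=[BusRd]  L3: P0=S P1=I P2=S P3=I  mem[L3]=80
13. P1: store L2 := 75  bus=[BusRdX]  L2: P0=I P1=M P2=I P3=I  mem[L2]=11
14. P2: load  L4  bus=[-]  L4: P0=I P1=I P2=S P3=I  mem[L4]=10
15. P1: store L2 := 19  bus=[-]  L2: P0=I P1=M P2=I P3=I  mem[L2]=11
16. P3: store L2 := 50  bus=[BusRdX,Flush]  L2: P0=I P1=I P2=I P3=M  mem[L2]=19
17. P3: load  L4  bus=[BusRd]  L4: P0=I P1=I P2=S P3=S  mem[L4]=10
18. P2: store L2 := 40  bus=[BusRdX,Flush]  L2: P0=I P1=I P2=M P3=I  mem[L2]=50
19. P1: store L2 := 42  bus=[BusRdX,Flush]  L2: P0=I P1=M P2=I P3=I  mem[L2]=40
20. P2: load  L2  bus=[BusRd,Flush]  L2: P0=I P1=S P2=S P3=I  mem[L2]=42
21. P1: load  L2  bus=[-]  L2: P0=I P1=S P2=S P3=I  mem[L2]=42
22. P2: load  L4  bus=[-]  L4: P0=I P1=I P2=S P3=S  mem[L4]=10
23. P1: load  L2  bus=[-]  L2: P0=I P1=S P2=S P3=I  mem[L2]=42
24. P0: load  L3  bus=[-]  L3: P0=S P1=I P2=S P3=I  mem[L3]=80
25. P2: load  L2  bus=[-]  L2: P0=I P1=S P2=S P3=I  mem[L2]=42
26. P1: store L2 := 3  bus=[BusRdX]  L2: P0=I P1=M P2=I P3=I  mem[L2]=42
27. P3: load  L4  bus=[-]  L4: P0=I P1=I P2=S P3=S  mem[L4]=10
28. P1: load  L2  bus=[-]  L2: P0=I P1=M P2=I P3=I  mem[L2]=42
29. P1: store L0 := 99  bus=[BusRdX]  L0: P0=I P1=M P2=I P3=I  mem[L0]=80
30. P2: store L2 := 43  bus=[BusRdX,Flush]  L2: P0=I P1=I P2=M P3=I  mem[L2]=3

invalidations = 2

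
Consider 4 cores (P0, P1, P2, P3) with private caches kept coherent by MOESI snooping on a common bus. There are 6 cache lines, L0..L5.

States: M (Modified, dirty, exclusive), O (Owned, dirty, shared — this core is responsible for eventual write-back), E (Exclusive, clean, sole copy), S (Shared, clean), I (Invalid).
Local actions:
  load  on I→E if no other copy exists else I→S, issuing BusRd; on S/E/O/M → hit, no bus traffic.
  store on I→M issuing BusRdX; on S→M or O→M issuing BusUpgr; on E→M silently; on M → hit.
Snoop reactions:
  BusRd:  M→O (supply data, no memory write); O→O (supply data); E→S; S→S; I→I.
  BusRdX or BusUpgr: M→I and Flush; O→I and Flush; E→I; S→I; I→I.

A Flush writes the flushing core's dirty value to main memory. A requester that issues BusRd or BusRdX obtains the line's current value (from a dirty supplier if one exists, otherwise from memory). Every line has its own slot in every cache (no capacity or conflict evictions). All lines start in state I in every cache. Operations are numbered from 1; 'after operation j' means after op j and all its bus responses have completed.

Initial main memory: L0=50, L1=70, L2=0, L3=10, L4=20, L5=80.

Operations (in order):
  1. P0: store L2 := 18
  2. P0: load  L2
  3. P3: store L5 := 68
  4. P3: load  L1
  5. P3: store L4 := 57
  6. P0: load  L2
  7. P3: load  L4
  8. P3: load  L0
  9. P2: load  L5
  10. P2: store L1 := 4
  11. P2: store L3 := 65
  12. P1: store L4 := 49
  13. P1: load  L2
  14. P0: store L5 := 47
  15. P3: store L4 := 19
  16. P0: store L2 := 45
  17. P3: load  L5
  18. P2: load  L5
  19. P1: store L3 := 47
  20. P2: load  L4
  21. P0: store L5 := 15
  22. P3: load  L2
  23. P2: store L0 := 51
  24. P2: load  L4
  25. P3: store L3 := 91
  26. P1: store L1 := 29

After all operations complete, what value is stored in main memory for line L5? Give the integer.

[1] P0: store L2 := 18 | P0:M(18), P1:I, P2:I, P3:I | bus: BusRdX
[2] P0: load  L2 | P0:M(18), P1:I, P2:I, P3:I | bus: none
[3] P3: store L5 := 68 | P0:I, P1:I, P2:I, P3:M(68) | bus: BusRdX
[4] P3: load  L1 | P0:I, P1:I, P2:I, P3:E(70) | bus: BusRd
[5] P3: store L4 := 57 | P0:I, P1:I, P2:I, P3:M(57) | bus: BusRdX
[6] P0: load  L2 | P0:M(18), P1:I, P2:I, P3:I | bus: none
[7] P3: load  L4 | P0:I, P1:I, P2:I, P3:M(57) | bus: none
[8] P3: load  L0 | P0:I, P1:I, P2:I, P3:E(50) | bus: BusRd
[9] P2: load  L5 | P0:I, P1:I, P2:S(68), P3:O(68) | bus: BusRd
[10] P2: store L1 := 4 | P0:I, P1:I, P2:M(4), P3:I | bus: BusRdX
[11] P2: store L3 := 65 | P0:I, P1:I, P2:M(65), P3:I | bus: BusRdX
[12] P1: store L4 := 49 | P0:I, P1:M(49), P2:I, P3:I | bus: BusRdX,Flush
[13] P1: load  L2 | P0:O(18), P1:S(18), P2:I, P3:I | bus: BusRd
[14] P0: store L5 := 47 | P0:M(47), P1:I, P2:I, P3:I | bus: BusRdX,Flush
[15] P3: store L4 := 19 | P0:I, P1:I, P2:I, P3:M(19) | bus: BusRdX,Flush
[16] P0: store L2 := 45 | P0:M(45), P1:I, P2:I, P3:I | bus: BusUpgr
[17] P3: load  L5 | P0:O(47), P1:I, P2:I, P3:S(47) | bus: BusRd
[18] P2: load  L5 | P0:O(47), P1:I, P2:S(47), P3:S(47) | bus: BusRd
[19] P1: store L3 := 47 | P0:I, P1:M(47), P2:I, P3:I | bus: BusRdX,Flush
[20] P2: load  L4 | P0:I, P1:I, P2:S(19), P3:O(19) | bus: BusRd
[21] P0: store L5 := 15 | P0:M(15), P1:I, P2:I, P3:I | bus: BusUpgr
[22] P3: load  L2 | P0:O(45), P1:I, P2:I, P3:S(45) | bus: BusRd
[23] P2: store L0 := 51 | P0:I, P1:I, P2:M(51), P3:I | bus: BusRdX
[24] P2: load  L4 | P0:I, P1:I, P2:S(19), P3:O(19) | bus: none
[25] P3: store L3 := 91 | P0:I, P1:I, P2:I, P3:M(91) | bus: BusRdX,Flush
[26] P1: store L1 := 29 | P0:I, P1:M(29), P2:I, P3:I | bus: BusRdX,Flush

memory[L5] = 68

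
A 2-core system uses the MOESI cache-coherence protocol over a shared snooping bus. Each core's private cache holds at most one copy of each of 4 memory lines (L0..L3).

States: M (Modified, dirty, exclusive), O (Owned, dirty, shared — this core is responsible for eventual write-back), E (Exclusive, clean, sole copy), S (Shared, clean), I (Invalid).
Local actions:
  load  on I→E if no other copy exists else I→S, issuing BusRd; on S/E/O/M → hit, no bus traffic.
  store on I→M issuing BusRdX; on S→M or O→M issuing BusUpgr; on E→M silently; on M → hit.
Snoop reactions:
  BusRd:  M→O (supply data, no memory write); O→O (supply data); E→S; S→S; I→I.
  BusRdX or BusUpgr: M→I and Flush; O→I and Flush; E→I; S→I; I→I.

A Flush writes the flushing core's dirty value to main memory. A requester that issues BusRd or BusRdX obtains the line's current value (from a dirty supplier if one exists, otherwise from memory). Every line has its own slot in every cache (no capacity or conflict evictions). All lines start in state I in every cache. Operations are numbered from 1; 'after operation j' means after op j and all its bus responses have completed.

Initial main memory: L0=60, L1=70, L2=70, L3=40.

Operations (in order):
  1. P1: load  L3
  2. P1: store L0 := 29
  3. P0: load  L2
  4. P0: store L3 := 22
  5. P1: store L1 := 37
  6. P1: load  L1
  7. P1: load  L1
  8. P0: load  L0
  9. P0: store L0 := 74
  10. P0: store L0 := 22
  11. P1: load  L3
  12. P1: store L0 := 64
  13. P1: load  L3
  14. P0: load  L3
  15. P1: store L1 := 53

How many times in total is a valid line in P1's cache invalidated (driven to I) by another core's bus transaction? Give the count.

  op1 P1: load  L3 → I/E on L3; bus BusRd; mem=40
  op2 P1: store L0 := 29 → I/M on L0; bus BusRdX; mem=60
  op3 P0: load  L2 → E/I on L2; bus BusRd; mem=70
  op4 P0: store L3 := 22 → M/I on L3; bus BusRdX; mem=40
  op5 P1: store L1 := 37 → I/M on L1; bus BusRdX; mem=70
  op6 P1: load  L1 → I/M on L1; bus (none); mem=70
  op7 P1: load  L1 → I/M on L1; bus (none); mem=70
  op8 P0: load  L0 → S/O on L0; bus BusRd; mem=60
  op9 P0: store L0 := 74 → M/I on L0; bus BusUpgr Flush; mem=29
  op10 P0: store L0 := 22 → M/I on L0; bus (none); mem=29
  op11 P1: load  L3 → O/S on L3; bus BusRd; mem=40
  op12 P1: store L0 := 64 → I/M on L0; bus BusRdX Flush; mem=22
  op13 P1: load  L3 → O/S on L3; bus (none); mem=40
  op14 P0: load  L3 → O/S on L3; bus (none); mem=40
  op15 P1: store L1 := 53 → I/M on L1; bus (none); mem=70

invalidations = 2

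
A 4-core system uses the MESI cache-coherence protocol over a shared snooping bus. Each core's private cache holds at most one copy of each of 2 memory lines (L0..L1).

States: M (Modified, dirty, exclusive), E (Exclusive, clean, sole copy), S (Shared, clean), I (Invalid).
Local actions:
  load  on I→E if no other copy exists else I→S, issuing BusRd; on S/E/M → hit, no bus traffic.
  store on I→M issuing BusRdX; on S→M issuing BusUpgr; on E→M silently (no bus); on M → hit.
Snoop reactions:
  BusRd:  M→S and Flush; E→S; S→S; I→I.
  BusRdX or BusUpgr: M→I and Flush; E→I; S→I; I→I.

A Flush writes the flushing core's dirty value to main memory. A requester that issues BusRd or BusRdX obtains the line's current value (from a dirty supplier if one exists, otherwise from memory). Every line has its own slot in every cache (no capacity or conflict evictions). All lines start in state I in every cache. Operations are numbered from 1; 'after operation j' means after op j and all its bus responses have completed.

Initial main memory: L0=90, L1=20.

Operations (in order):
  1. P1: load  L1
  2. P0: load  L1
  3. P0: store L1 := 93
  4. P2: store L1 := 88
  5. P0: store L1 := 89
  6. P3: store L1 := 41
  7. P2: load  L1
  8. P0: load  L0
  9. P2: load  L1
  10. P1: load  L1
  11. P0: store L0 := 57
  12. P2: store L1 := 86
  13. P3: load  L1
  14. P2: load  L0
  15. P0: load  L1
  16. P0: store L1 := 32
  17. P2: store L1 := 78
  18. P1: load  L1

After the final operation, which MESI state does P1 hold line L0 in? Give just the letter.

state = I

[1] P1: load  L1 | P0:I, P1:E(20), P2:I, P3:I | bus: BusRd
[2] P0: load  L1 | P0:S(20), P1:S(20), P2:I, P3:I | bus: BusRd
[3] P0: store L1 := 93 | P0:M(93), P1:I, P2:I, P3:I | bus: BusUpgr
[4] P2: store L1 := 88 | P0:I, P1:I, P2:M(88), P3:I | bus: BusRdX,Flush
[5] P0: store L1 := 89 | P0:M(89), P1:I, P2:I, P3:I | bus: BusRdX,Flush
[6] P3: store L1 := 41 | P0:I, P1:I, P2:I, P3:M(41) | bus: BusRdX,Flush
[7] P2: load  L1 | P0:I, P1:I, P2:S(41), P3:S(41) | bus: BusRd,Flush
[8] P0: load  L0 | P0:E(90), P1:I, P2:I, P3:I | bus: BusRd
[9] P2: load  L1 | P0:I, P1:I, P2:S(41), P3:S(41) | bus: none
[10] P1: load  L1 | P0:I, P1:S(41), P2:S(41), P3:S(41) | bus: BusRd
[11] P0: store L0 := 57 | P0:M(57), P1:I, P2:I, P3:I | bus: none
[12] P2: store L1 := 86 | P0:I, P1:I, P2:M(86), P3:I | bus: BusUpgr
[13] P3: load  L1 | P0:I, P1:I, P2:S(86), P3:S(86) | bus: BusRd,Flush
[14] P2: load  L0 | P0:S(57), P1:I, P2:S(57), P3:I | bus: BusRd,Flush
[15] P0: load  L1 | P0:S(86), P1:I, P2:S(86), P3:S(86) | bus: BusRd
[16] P0: store L1 := 32 | P0:M(32), P1:I, P2:I, P3:I | bus: BusUpgr
[17] P2: store L1 := 78 | P0:I, P1:I, P2:M(78), P3:I | bus: BusRdX,Flush
[18] P1: load  L1 | P0:I, P1:S(78), P2:S(78), P3:I | bus: BusRd,Flush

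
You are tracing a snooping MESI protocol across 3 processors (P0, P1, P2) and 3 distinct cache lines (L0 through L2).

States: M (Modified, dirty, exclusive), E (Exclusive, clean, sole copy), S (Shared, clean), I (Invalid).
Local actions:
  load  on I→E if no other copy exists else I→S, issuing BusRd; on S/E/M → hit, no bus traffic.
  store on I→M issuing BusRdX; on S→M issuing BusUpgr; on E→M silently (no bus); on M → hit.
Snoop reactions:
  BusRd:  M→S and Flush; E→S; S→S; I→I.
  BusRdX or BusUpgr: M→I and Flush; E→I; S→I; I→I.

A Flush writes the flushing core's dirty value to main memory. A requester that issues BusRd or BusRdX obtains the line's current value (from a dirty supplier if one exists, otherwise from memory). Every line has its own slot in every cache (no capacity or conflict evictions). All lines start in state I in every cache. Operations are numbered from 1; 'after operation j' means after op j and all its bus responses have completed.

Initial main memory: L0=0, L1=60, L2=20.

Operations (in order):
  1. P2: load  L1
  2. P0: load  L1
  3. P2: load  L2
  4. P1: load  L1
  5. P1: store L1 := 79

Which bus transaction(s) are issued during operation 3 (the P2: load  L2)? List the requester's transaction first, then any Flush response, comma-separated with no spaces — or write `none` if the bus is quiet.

step 1: P2: load  L1  ⟶  IIE  (L1)  txn=BusRd  M[L1]=60
step 2: P0: load  L1  ⟶  SIS  (L1)  txn=BusRd  M[L1]=60
step 3: P2: load  L2  ⟶  IIE  (L2)  txn=BusRd  M[L2]=20
step 4: P1: load  L1  ⟶  SSS  (L1)  txn=BusRd  M[L1]=60
step 5: P1: store L1 := 79  ⟶  IMI  (L1)  txn=BusUpgr  M[L1]=60

bus = BusRd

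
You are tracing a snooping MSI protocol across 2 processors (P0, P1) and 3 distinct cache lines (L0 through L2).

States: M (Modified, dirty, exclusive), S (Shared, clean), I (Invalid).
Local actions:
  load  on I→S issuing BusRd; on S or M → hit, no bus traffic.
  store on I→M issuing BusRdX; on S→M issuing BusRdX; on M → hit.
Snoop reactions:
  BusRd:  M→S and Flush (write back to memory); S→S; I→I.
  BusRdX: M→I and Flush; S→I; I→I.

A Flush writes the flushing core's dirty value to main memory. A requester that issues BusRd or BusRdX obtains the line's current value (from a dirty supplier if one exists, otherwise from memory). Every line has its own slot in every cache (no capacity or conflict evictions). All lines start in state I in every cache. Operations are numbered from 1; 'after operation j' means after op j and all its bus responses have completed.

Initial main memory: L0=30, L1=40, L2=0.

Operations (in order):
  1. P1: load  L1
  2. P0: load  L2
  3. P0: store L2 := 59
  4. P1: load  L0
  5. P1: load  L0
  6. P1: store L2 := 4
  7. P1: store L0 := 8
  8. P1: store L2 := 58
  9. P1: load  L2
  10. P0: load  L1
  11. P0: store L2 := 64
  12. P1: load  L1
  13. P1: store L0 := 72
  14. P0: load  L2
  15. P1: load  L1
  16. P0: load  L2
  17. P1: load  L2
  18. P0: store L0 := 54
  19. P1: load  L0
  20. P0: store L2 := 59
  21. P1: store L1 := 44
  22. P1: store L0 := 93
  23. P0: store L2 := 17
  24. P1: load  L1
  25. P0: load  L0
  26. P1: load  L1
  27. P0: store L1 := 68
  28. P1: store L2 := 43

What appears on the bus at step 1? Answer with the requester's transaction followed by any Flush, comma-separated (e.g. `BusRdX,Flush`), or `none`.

bus = BusRd

step 1: P1: load  L1  ⟶  IS  (L1)  txn=BusRd  M[L1]=40
step 2: P0: load  L2  ⟶  SI  (L2)  txn=BusRd  M[L2]=0
step 3: P0: store L2 := 59  ⟶  MI  (L2)  txn=BusRdX  M[L2]=0
step 4: P1: load  L0  ⟶  IS  (L0)  txn=BusRd  M[L0]=30
step 5: P1: load  L0  ⟶  IS  (L0)  txn=∅  M[L0]=30
step 6: P1: store L2 := 4  ⟶  IM  (L2)  txn=BusRdX+Flush  M[L2]=59
step 7: P1: store L0 := 8  ⟶  IM  (L0)  txn=BusRdX  M[L0]=30
step 8: P1: store L2 := 58  ⟶  IM  (L2)  txn=∅  M[L2]=59
step 9: P1: load  L2  ⟶  IM  (L2)  txn=∅  M[L2]=59
step 10: P0: load  L1  ⟶  SS  (L1)  txn=BusRd  M[L1]=40
step 11: P0: store L2 := 64  ⟶  MI  (L2)  txn=BusRdX+Flush  M[L2]=58
step 12: P1: load  L1  ⟶  SS  (L1)  txn=∅  M[L1]=40
step 13: P1: store L0 := 72  ⟶  IM  (L0)  txn=∅  M[L0]=30
step 14: P0: load  L2  ⟶  MI  (L2)  txn=∅  M[L2]=58
step 15: P1: load  L1  ⟶  SS  (L1)  txn=∅  M[L1]=40
step 16: P0: load  L2  ⟶  MI  (L2)  txn=∅  M[L2]=58
step 17: P1: load  L2  ⟶  SS  (L2)  txn=BusRd+Flush  M[L2]=64
step 18: P0: store L0 := 54  ⟶  MI  (L0)  txn=BusRdX+Flush  M[L0]=72
step 19: P1: load  L0  ⟶  SS  (L0)  txn=BusRd+Flush  M[L0]=54
step 20: P0: store L2 := 59  ⟶  MI  (L2)  txn=BusRdX  M[L2]=64
step 21: P1: store L1 := 44  ⟶  IM  (L1)  txn=BusRdX  M[L1]=40
step 22: P1: store L0 := 93  ⟶  IM  (L0)  txn=BusRdX  M[L0]=54
step 23: P0: store L2 := 17  ⟶  MI  (L2)  txn=∅  M[L2]=64
step 24: P1: load  L1  ⟶  IM  (L1)  txn=∅  M[L1]=40
step 25: P0: load  L0  ⟶  SS  (L0)  txn=BusRd+Flush  M[L0]=93
step 26: P1: load  L1  ⟶  IM  (L1)  txn=∅  M[L1]=40
step 27: P0: store L1 := 68  ⟶  MI  (L1)  txn=BusRdX+Flush  M[L1]=44
step 28: P1: store L2 := 43  ⟶  IM  (L2)  txn=BusRdX+Flush  M[L2]=17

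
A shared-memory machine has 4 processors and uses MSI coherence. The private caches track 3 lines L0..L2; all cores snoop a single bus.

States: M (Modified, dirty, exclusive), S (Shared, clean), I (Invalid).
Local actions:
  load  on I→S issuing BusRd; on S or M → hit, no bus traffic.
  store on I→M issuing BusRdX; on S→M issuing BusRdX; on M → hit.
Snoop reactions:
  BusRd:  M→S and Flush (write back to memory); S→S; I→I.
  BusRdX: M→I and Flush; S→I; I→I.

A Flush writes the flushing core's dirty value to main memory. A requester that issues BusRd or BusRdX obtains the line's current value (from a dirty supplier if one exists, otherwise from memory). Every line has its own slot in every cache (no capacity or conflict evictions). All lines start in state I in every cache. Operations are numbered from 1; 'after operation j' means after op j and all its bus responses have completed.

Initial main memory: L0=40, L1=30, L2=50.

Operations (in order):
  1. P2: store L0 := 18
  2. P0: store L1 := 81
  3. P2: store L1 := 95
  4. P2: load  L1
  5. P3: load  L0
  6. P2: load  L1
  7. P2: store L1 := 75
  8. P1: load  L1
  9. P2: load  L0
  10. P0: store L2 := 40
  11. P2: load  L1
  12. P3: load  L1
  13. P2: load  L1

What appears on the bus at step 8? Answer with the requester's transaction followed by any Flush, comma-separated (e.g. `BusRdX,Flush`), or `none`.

[1] P2: store L0 := 18 | P0:I, P1:I, P2:M(18), P3:I | bus: BusRdX
[2] P0: store L1 := 81 | P0:M(81), P1:I, P2:I, P3:I | bus: BusRdX
[3] P2: store L1 := 95 | P0:I, P1:I, P2:M(95), P3:I | bus: BusRdX,Flush
[4] P2: load  L1 | P0:I, P1:I, P2:M(95), P3:I | bus: none
[5] P3: load  L0 | P0:I, P1:I, P2:S(18), P3:S(18) | bus: BusRd,Flush
[6] P2: load  L1 | P0:I, P1:I, P2:M(95), P3:I | bus: none
[7] P2: store L1 := 75 | P0:I, P1:I, P2:M(75), P3:I | bus: none
[8] P1: load  L1 | P0:I, P1:S(75), P2:S(75), P3:I | bus: BusRd,Flush
[9] P2: load  L0 | P0:I, P1:I, P2:S(18), P3:S(18) | bus: none
[10] P0: store L2 := 40 | P0:M(40), P1:I, P2:I, P3:I | bus: BusRdX
[11] P2: load  L1 | P0:I, P1:S(75), P2:S(75), P3:I | bus: none
[12] P3: load  L1 | P0:I, P1:S(75), P2:S(75), P3:S(75) | bus: BusRd
[13] P2: load  L1 | P0:I, P1:S(75), P2:S(75), P3:S(75) | bus: none

bus = BusRd,Flush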